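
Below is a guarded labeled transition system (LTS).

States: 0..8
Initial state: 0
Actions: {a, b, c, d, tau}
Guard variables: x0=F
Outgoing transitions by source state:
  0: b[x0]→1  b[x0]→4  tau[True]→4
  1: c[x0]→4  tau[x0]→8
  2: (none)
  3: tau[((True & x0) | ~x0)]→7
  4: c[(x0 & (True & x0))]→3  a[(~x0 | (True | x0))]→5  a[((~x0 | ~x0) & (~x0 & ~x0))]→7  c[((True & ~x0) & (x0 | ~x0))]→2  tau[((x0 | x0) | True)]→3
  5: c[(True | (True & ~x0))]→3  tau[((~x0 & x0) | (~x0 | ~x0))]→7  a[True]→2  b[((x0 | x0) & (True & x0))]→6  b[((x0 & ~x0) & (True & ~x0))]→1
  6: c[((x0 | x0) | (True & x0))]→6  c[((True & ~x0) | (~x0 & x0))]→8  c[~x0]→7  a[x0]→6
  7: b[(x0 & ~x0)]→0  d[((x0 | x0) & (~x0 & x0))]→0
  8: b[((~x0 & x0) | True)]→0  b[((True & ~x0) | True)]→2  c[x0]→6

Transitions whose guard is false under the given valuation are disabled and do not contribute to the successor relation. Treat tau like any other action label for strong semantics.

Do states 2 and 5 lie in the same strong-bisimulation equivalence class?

Answer: NOT BISIMILAR

Trace:
Refine partition for ~:
  P[0] = {{0,1,2,3,4,5,6,7,8}}
  P[1] = {{0,3},{1,2,7},{4,5},{6},{8}}
  P[2] = {{0},{1,2,7},{3},{4},{5},{6},{8}}
7 equivalence class(es) (converged in 3)
[2]={1,2,7}  [5]={5}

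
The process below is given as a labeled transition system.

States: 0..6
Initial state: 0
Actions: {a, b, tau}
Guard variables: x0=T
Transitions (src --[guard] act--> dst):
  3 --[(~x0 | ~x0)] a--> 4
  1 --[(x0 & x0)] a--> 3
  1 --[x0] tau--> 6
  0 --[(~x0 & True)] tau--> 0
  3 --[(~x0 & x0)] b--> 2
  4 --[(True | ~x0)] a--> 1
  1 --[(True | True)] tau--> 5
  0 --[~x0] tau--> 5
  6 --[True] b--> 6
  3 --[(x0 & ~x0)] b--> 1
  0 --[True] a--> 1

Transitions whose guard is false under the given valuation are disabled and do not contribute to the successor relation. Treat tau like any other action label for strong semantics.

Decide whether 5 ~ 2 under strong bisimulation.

Answer: BISIMILAR

Analysis:
Compute ~ classes (split until stable):
  P[0] = {{0,1,2,3,4,5,6}}
  P[1] = {{0,4},{1},{2,3,5},{6}}
stable after 2 split(s): 4 block(s)
5∈{2,3,5}, 2∈{2,3,5}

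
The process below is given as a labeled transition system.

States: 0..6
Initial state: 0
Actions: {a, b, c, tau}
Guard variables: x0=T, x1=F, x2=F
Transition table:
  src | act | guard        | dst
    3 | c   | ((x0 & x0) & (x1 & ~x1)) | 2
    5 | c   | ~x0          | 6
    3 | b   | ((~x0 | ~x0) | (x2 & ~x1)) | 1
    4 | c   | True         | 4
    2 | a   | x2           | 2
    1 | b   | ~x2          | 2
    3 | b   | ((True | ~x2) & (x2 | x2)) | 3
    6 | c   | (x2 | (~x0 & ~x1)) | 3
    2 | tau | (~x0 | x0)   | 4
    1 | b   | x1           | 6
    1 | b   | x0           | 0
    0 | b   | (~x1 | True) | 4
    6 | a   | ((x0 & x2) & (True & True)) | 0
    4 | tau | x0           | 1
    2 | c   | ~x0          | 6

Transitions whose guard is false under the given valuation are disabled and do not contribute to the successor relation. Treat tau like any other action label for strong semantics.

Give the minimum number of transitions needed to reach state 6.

BFS to 6:
  L0 = {0}
  L1 = {4}
  L2 = {1}
  L3 = {2}
6 never appears.

Answer: UNREACHABLE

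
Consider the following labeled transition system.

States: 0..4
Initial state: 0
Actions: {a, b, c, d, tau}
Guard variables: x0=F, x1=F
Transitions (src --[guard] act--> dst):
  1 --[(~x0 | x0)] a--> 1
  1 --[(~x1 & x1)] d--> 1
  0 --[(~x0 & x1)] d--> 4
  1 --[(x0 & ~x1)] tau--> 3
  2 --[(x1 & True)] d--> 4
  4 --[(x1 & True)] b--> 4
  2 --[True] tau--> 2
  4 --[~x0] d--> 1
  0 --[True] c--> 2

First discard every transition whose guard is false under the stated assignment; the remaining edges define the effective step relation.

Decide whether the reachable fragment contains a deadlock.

Answer: DEADLOCK-FREE

Analysis:
Reachable = {0,2}
  0: c→2  [1 exit(s)]
  2: tau→2  [1 exit(s)]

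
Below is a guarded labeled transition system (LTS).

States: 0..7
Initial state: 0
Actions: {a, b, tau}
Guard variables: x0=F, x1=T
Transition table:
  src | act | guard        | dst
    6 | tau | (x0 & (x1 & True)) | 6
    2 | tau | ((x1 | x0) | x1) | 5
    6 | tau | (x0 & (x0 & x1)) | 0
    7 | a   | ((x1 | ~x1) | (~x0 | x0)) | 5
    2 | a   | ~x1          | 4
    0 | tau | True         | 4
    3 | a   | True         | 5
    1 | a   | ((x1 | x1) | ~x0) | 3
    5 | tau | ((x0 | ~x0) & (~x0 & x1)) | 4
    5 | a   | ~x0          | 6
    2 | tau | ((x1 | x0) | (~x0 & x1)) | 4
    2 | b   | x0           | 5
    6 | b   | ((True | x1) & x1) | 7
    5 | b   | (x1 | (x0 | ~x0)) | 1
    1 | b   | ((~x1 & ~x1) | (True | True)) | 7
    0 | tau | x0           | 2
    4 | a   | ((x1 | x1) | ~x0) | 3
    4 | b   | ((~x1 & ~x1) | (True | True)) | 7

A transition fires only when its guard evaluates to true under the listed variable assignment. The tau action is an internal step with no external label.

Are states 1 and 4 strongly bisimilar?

Refine partition for ~:
  P[0] = {{0,1,2,3,4,5,6,7}}
  P[1] = {{0,2},{1,4},{3,7},{5},{6}}
  P[2] = {{0},{1,4},{2},{3,7},{5},{6}}
Fixed point at round 3; 6 class(es).
class of 1: {1,4}; class of 4: {1,4}

Answer: BISIMILAR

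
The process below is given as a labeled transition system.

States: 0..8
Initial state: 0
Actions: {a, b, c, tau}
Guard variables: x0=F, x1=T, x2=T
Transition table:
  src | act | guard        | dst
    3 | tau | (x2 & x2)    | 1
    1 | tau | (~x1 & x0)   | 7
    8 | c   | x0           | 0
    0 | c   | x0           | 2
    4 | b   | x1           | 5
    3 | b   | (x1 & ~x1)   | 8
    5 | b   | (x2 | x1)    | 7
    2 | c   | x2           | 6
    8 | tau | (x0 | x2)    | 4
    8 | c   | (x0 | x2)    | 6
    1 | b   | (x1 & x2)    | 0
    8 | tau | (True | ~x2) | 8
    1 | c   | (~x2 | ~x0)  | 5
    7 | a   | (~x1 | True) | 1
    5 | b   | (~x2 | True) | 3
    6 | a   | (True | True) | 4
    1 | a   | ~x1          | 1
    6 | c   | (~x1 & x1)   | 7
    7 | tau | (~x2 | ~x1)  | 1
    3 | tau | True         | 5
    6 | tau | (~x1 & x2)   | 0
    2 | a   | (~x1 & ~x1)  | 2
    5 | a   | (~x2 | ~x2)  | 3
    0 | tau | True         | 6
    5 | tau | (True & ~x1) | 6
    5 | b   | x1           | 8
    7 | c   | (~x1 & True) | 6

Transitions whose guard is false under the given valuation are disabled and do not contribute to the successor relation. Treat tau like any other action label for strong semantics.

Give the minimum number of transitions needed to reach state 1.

Answer: 5

Trace:
Breadth-first toward 1:
  L0 = {0}
  L1 = {6}
  L2 = {4}
  L3 = {5}
  L4 = {3,7,8}
  L5 = {1}
depth(1)=5, e.g. tau·a·b·b·tau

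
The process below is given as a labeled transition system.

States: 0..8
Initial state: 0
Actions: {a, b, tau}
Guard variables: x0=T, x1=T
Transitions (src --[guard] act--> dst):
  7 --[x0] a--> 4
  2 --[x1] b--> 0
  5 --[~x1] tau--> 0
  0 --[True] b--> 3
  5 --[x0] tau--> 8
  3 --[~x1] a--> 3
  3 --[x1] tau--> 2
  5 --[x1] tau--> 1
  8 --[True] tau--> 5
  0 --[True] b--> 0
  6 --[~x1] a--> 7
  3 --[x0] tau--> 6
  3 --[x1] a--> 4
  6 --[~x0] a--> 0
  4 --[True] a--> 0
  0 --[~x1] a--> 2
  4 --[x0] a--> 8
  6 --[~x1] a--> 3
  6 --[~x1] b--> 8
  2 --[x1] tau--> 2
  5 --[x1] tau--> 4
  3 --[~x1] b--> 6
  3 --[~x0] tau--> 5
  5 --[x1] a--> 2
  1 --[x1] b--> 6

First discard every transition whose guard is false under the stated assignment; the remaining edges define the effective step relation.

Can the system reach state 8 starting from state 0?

Answer: REACHABLE

Trace:
16 transition(s) survive guard evaluation.
Layer 0: {0}
Layer 1: {3}  total {0,3}
Layer 2: {2,4,6}  total {0,2,3,4,6}
Layer 3: {8}  total {0,2,3,4,6,8}
Layer 4: {5}  total {0,2,3,4,5,6,8}
Layer 5: {1}  total {0,1,2,3,4,5,6,8}
Reachable = {0,1,2,3,4,5,6,8}
witness 8: b·a·a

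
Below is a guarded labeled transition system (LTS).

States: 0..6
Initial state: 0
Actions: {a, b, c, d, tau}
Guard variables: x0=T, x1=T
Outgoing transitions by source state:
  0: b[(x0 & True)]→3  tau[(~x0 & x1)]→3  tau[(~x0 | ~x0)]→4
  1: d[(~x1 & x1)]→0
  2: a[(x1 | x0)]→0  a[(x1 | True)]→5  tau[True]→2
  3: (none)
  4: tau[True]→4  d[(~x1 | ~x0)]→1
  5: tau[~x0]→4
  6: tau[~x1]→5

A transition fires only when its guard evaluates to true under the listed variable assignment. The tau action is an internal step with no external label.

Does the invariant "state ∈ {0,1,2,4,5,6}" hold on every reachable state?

Answer: INVARIANT VIOLATED at state 3

Analysis:
Allowed set {0,1,2,4,5,6}
Reach set: {0,3}
  0: ok
  3: outside
witness against invariant: b → 3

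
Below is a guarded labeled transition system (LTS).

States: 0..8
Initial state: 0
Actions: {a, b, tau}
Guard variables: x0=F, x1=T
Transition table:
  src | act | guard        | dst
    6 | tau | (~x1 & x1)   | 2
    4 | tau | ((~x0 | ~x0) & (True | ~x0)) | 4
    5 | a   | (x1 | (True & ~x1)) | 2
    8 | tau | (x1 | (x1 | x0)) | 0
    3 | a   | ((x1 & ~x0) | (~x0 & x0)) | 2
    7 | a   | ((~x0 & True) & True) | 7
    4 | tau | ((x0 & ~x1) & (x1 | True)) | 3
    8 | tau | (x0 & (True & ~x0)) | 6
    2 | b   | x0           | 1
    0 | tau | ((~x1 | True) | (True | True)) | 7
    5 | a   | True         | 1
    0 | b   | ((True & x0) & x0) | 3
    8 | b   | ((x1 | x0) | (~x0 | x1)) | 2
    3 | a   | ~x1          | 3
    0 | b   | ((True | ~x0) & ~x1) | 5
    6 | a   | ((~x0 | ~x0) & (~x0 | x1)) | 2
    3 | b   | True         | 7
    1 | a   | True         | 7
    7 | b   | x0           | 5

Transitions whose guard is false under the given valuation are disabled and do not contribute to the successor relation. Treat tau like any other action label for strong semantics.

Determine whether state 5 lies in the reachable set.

After dropping false guards: 11 live edges.
L0 = {0}
L1 = {7}  cumulative {0,7}
R = {0,7}

Answer: UNREACHABLE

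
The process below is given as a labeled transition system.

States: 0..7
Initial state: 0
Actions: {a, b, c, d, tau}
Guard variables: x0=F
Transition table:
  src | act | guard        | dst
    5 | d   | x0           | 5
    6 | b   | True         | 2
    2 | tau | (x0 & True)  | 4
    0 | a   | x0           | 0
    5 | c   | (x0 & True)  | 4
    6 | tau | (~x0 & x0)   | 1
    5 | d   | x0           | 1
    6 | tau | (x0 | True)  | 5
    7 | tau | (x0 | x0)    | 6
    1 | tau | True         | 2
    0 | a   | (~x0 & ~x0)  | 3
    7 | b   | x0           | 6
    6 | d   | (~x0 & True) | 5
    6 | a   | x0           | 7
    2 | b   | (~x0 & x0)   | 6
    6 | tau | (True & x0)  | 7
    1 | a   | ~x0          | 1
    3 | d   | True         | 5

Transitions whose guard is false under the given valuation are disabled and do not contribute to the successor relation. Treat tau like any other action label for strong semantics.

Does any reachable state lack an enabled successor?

Answer: DEADLOCK at state 5

Trace:
Reach set: {0,3,5}
  0: a→3  [1 out]
  3: d→5  [1 out]
  5: ∅  [STUCK]
witness 5: a·d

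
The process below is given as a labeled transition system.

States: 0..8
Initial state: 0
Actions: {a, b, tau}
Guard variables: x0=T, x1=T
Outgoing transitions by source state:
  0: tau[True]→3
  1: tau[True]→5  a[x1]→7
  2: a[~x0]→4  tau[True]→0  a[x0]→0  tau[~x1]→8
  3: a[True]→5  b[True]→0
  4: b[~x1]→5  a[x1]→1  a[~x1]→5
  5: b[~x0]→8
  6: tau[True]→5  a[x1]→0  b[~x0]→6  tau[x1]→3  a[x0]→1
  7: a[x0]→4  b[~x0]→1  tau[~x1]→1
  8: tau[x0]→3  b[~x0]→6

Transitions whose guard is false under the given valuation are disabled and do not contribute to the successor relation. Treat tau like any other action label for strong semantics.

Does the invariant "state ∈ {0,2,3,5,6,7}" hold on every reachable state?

Answer: INVARIANT HOLDS

Analysis:
Inv-set: {0,2,3,5,6,7}
Reach set: {0,3,5}
  0: safe
  3: safe
  5: safe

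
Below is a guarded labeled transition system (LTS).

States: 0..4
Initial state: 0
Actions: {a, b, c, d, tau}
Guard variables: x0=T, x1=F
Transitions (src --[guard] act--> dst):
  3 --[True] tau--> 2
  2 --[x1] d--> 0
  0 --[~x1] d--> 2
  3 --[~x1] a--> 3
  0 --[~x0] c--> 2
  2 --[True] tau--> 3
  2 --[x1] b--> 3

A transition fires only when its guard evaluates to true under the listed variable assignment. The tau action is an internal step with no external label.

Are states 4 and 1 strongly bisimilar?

Answer: BISIMILAR

Trace:
Compute ~ classes (split until stable):
  π0 = {{0,1,2,3,4}}
  π1 = {{0},{1,4},{2},{3}}
Fixed point at round 2; 4 class(es).
class of 4: {1,4}; class of 1: {1,4}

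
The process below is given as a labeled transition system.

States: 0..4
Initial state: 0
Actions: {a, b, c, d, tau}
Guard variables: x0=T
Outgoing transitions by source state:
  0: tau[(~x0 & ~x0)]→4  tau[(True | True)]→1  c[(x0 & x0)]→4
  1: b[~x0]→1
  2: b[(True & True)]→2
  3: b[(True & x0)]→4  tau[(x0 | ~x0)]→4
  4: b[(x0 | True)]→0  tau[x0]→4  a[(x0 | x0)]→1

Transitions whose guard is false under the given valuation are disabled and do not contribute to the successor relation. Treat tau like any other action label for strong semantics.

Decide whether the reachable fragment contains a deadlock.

Answer: DEADLOCK at state 1

Analysis:
Reach set: {0,1,4}
  0: c→4  tau→1  [2 exit(s)]
  1: ∅  [STUCK]
  4: a→1  b→0  tau→4  [3 exit(s)]
witness 1: tau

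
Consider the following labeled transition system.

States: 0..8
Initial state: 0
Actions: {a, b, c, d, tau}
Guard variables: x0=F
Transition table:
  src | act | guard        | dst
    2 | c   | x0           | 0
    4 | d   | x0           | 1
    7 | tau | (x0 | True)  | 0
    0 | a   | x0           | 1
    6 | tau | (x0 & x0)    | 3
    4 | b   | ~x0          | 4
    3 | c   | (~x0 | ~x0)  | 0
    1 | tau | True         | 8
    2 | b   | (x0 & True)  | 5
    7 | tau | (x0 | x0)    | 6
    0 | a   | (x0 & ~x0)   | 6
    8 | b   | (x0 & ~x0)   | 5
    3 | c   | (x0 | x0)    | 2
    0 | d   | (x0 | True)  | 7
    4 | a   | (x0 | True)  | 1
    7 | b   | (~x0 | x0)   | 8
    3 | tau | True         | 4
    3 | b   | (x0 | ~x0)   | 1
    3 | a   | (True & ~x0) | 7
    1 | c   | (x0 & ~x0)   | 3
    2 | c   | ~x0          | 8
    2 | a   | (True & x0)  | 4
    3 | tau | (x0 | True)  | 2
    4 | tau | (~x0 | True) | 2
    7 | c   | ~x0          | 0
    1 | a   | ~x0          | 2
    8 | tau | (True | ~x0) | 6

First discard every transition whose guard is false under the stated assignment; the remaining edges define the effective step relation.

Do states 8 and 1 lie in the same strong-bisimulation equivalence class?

Answer: NOT BISIMILAR

Analysis:
Bisimulation quotient by refinement:
  P[0] = {{0,1,2,3,4,5,6,7,8}}
  P[1] = {{0},{1},{2},{3},{4},{5,6},{7},{8}}
stable after 2 split(s): 8 block(s)
[8]={8}  [1]={1}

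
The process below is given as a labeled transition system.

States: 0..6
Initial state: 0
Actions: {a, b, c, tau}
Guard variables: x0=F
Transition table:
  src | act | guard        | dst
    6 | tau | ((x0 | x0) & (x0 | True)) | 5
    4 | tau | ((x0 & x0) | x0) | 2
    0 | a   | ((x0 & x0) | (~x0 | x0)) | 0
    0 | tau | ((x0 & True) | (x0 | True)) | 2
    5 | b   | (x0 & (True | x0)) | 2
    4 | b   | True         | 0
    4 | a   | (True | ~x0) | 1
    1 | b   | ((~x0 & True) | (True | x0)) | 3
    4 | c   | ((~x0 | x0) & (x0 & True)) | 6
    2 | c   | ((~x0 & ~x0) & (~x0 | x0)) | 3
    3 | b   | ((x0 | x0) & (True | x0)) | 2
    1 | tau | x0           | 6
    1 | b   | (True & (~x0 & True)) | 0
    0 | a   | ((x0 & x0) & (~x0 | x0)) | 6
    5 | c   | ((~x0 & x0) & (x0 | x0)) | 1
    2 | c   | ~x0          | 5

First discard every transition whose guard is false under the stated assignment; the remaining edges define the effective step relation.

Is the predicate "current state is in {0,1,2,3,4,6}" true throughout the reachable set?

Answer: INVARIANT VIOLATED at state 5

Working:
Allowed set {0,1,2,3,4,6}
Reachable = {0,2,3,5}
  0: ok
  2: ok
  3: ok
  5: outside
witness against invariant: tau·c → 5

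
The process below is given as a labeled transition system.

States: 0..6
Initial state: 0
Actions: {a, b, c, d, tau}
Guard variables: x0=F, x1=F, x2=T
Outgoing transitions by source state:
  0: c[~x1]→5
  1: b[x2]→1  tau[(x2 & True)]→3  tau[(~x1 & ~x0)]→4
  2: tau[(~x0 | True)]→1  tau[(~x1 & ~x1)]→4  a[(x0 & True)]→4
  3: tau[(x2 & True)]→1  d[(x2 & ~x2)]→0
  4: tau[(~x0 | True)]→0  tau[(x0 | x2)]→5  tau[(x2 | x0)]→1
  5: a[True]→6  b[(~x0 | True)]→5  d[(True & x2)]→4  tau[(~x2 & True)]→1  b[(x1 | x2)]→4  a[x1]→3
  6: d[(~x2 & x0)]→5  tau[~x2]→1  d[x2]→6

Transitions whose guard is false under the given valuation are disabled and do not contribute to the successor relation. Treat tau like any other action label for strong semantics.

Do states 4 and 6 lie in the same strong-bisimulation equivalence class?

Refine partition for ~:
  P[0] = {{0,1,2,3,4,5,6}}
  P[1] = {{0},{1},{2,3,4},{5},{6}}
  P[2] = {{0},{1},{2},{3},{4},{5},{6}}
stable after 3 split(s): 7 block(s)
[4]={4}  [6]={6}

Answer: NOT BISIMILAR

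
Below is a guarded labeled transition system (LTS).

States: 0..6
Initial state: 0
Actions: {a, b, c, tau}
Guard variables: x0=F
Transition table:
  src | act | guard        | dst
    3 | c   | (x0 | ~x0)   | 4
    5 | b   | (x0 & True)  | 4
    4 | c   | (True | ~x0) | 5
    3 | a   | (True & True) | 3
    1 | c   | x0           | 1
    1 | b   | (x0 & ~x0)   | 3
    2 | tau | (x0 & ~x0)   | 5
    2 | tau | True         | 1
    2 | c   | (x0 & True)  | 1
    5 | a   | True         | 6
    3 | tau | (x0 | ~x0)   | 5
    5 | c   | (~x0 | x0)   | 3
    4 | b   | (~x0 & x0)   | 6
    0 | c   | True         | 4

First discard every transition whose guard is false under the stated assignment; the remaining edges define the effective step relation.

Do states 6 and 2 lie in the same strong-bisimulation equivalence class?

Answer: NOT BISIMILAR

Working:
Refine partition for ~:
  round 0: {{0,1,2,3,4,5,6}}
  round 1: {{0,4},{1,6},{2},{3},{5}}
  round 2: {{0},{1,6},{2},{3},{4},{5}}
stable after 3 split(s): 6 block(s)
[6]={1,6}  [2]={2}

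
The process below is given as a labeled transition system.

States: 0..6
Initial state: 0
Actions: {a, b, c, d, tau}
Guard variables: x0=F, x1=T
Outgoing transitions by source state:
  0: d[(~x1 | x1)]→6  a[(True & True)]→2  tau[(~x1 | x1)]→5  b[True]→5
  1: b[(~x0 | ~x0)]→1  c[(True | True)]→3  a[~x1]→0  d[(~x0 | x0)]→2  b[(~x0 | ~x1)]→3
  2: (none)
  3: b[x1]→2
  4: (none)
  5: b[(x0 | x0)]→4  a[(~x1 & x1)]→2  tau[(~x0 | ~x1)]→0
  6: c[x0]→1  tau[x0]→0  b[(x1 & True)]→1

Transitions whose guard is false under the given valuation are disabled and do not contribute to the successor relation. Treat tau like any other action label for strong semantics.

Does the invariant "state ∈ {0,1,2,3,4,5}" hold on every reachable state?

Answer: INVARIANT VIOLATED at state 6

Analysis:
Inv-set: {0,1,2,3,4,5}
Reach set: {0,1,2,3,5,6}
  0: ✓
  1: ✓
  2: ✓
  3: ✓
  5: ✓
  6: ✗ unsafe
witness against invariant: d → 6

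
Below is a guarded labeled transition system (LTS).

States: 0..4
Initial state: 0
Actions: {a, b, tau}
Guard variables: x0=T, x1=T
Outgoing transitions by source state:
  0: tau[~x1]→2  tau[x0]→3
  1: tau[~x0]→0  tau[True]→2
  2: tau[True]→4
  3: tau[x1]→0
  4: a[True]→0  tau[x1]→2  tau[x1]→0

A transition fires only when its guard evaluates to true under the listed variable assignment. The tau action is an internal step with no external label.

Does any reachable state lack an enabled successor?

Answer: DEADLOCK-FREE

Analysis:
Reachable = {0,3}
  0: tau→3  [1 exit(s)]
  3: tau→0  [1 exit(s)]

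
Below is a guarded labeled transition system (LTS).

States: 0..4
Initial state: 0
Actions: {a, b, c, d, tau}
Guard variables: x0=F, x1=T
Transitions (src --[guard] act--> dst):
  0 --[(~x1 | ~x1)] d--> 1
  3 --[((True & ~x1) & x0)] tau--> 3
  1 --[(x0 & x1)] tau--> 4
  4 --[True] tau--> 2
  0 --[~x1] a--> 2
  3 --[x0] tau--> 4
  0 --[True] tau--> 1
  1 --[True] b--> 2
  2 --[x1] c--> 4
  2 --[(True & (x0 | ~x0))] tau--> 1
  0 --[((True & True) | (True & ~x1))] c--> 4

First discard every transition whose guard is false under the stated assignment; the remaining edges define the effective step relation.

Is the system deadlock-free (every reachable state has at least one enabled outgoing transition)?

Answer: DEADLOCK-FREE

Working:
Reachable = {0,1,2,4}
  0: c→4  tau→1  [deg 2]
  1: b→2  [deg 1]
  2: c→4  tau→1  [deg 2]
  4: tau→2  [deg 1]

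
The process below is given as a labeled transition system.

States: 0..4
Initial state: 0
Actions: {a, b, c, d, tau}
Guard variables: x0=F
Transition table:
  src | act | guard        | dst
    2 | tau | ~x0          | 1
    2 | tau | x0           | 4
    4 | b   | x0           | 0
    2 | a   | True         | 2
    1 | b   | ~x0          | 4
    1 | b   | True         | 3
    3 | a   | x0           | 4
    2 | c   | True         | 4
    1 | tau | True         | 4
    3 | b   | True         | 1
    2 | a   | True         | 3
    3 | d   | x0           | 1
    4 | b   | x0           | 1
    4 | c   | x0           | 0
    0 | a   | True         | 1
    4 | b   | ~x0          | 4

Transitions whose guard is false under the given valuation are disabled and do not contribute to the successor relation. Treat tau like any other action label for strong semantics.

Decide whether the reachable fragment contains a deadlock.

Answer: DEADLOCK-FREE

Analysis:
Reach set: {0,1,3,4}
  0: a→1  [1 exit(s)]
  1: b→3  b→4  tau→4  [3 exit(s)]
  3: b→1  [1 exit(s)]
  4: b→4  [1 exit(s)]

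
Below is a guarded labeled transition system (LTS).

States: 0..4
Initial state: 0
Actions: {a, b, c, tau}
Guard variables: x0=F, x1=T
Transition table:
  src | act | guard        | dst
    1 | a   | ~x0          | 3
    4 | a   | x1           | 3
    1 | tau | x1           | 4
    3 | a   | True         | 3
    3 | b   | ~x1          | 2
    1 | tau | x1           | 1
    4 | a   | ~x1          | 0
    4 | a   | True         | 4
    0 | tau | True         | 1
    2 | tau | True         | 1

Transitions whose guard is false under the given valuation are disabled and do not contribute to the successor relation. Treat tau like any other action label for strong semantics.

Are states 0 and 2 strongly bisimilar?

Answer: BISIMILAR

Trace:
Compute ~ classes (split until stable):
  π0 = {{0,1,2,3,4}}
  π1 = {{0,2},{1},{3,4}}
Fixed point at round 2; 3 class(es).
class of 0: {0,2}; class of 2: {0,2}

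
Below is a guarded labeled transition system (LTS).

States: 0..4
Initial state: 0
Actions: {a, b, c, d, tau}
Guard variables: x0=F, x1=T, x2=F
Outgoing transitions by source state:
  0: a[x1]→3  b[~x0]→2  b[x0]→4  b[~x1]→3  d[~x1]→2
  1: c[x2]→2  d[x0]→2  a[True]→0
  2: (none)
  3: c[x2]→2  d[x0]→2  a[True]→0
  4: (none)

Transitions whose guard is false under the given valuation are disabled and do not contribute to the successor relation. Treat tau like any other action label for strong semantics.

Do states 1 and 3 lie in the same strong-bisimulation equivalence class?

Answer: BISIMILAR

Working:
Refine partition for ~:
  P[0] = {{0,1,2,3,4}}
  P[1] = {{0},{1,3},{2,4}}
stable after 2 split(s): 3 block(s)
class of 1: {1,3}; class of 3: {1,3}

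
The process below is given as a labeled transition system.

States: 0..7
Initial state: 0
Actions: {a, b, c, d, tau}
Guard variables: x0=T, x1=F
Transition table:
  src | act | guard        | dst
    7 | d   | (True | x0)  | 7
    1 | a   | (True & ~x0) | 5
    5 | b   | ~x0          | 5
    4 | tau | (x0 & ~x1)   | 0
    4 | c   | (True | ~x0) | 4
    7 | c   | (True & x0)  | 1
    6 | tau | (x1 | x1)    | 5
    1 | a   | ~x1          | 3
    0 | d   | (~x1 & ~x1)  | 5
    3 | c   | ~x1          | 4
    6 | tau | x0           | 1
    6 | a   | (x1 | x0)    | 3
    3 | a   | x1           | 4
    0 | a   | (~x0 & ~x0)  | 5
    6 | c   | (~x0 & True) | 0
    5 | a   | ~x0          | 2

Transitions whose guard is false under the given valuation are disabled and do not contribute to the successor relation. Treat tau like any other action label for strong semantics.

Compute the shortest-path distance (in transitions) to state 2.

BFS to 2:
  depth 0: {0}
  depth 1: {5}
2 never appears.

Answer: UNREACHABLE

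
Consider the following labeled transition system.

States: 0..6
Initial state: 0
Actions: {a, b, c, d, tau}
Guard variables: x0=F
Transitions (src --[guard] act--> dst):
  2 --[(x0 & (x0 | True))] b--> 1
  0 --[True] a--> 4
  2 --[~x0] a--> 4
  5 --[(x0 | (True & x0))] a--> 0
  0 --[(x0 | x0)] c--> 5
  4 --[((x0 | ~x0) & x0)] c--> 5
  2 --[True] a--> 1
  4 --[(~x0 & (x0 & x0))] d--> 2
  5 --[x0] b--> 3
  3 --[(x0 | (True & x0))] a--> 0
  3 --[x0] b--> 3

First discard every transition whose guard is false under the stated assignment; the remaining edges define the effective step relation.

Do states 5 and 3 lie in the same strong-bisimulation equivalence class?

Answer: BISIMILAR

Trace:
Compute ~ classes (split until stable):
  P[0] = {{0,1,2,3,4,5,6}}
  P[1] = {{0,2},{1,3,4,5,6}}
2 equivalence class(es) (converged in 2)
5∈{1,3,4,5,6}, 3∈{1,3,4,5,6}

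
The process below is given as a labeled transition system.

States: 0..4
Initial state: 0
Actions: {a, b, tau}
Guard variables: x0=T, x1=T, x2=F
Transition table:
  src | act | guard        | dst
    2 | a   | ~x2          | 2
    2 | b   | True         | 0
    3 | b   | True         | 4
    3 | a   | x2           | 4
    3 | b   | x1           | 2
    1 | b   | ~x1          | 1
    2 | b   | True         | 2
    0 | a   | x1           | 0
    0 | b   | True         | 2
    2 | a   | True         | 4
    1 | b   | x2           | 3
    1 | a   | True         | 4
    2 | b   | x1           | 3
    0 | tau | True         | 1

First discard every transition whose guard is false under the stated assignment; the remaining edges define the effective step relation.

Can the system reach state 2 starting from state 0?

Answer: REACHABLE

Analysis:
After dropping false guards: 11 live edges.
Layer 0: {0}
Layer 1: {1,2}  cumulative {0,1,2}
Layer 2: {3,4}  cumulative {0,1,2,3,4}
Reachable = {0,1,2,3,4}
trace reaching 2: b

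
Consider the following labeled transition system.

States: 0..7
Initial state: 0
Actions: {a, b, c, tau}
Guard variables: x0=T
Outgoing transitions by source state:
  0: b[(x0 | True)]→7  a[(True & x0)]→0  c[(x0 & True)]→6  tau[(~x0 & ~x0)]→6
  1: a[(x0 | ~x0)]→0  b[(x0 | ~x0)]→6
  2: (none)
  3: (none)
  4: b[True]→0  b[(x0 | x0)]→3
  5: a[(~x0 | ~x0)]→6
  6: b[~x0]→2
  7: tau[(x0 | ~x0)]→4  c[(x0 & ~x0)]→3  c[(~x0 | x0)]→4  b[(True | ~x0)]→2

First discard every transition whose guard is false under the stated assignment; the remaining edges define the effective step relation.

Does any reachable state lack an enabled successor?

Answer: DEADLOCK at state 2

Trace:
Reach set: {0,2,3,4,6,7}
  0: a→0  b→7  c→6  [3 out]
  2: ∅  [STUCK]
  3: ∅  [STUCK]
  4: b→0  b→3  [2 out]
  6: ∅  [STUCK]
  7: b→2  c→4  tau→4  [3 out]
Path to 2: b·b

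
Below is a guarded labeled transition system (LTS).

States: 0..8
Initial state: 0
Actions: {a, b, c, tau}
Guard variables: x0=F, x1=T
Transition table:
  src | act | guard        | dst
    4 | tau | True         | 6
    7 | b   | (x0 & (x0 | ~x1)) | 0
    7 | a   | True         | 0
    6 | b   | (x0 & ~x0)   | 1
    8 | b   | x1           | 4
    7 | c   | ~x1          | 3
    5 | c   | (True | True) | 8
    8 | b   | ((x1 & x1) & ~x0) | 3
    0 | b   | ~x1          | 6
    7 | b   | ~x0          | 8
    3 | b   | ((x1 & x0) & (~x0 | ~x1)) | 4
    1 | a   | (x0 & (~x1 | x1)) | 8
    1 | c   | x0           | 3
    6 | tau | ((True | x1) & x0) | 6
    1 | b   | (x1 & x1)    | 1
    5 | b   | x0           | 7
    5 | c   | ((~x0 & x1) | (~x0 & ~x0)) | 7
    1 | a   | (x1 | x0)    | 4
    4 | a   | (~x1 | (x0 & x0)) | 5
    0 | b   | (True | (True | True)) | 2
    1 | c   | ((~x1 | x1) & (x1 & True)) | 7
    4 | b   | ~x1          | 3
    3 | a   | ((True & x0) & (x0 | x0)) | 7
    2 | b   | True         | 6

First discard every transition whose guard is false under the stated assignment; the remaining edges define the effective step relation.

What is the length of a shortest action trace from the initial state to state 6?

Answer: 2

Working:
BFS to 6:
  depth 0: {0}
  depth 1: {2}
  depth 2: {6}
first hit 6 at d=2 via b·b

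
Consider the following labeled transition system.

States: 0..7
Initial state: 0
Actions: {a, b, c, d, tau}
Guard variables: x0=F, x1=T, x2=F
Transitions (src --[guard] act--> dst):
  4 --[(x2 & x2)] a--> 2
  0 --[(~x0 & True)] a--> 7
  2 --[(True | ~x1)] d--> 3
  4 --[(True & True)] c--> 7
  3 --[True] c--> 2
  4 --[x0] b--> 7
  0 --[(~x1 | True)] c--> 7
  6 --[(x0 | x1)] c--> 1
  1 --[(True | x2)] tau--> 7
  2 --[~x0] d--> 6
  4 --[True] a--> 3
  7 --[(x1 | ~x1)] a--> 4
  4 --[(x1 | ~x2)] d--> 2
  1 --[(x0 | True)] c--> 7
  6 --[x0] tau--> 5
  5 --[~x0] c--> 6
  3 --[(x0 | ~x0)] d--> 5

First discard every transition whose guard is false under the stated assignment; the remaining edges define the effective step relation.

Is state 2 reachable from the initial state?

14 transition(s) survive guard evaluation.
Layer 0: {0}
Layer 1: {7}  cumulative {0,7}
Layer 2: {4}  cumulative {0,4,7}
Layer 3: {2,3}  cumulative {0,2,3,4,7}
Layer 4: {5,6}  cumulative {0,2,3,4,5,6,7}
Layer 5: {1}  cumulative {0,1,2,3,4,5,6,7}
Reachable = {0,1,2,3,4,5,6,7}
witness 2: a·a·d

Answer: REACHABLE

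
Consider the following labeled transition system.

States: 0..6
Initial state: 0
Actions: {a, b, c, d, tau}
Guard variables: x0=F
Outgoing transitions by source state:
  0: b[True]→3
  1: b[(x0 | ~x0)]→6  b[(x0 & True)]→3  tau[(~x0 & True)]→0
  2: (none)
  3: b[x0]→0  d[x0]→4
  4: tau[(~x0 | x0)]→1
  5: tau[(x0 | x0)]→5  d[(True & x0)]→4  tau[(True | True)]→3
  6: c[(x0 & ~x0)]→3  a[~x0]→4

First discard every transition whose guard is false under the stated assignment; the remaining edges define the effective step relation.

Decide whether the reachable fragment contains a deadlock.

R = {0,3}
  0: b→3  [deg 1]
  3: ∅  [deadlock]
trace reaching 3: b

Answer: DEADLOCK at state 3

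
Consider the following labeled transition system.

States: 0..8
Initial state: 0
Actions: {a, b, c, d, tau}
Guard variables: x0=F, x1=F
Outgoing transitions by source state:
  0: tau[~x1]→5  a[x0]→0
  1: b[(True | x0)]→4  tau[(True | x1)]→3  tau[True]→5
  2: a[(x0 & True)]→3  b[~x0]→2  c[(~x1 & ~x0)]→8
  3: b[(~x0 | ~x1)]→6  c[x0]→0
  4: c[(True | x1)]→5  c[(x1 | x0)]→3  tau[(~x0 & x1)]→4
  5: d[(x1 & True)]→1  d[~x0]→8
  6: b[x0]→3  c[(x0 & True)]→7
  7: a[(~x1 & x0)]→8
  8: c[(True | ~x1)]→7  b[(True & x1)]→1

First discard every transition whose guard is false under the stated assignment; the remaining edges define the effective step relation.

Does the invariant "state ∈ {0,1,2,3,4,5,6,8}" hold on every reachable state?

Allowed set {0,1,2,3,4,5,6,8}
R = {0,5,7,8}
  0: ✓
  5: ✓
  7: VIOLATES
  8: ✓
reach 7 via tau·d·c — violates

Answer: INVARIANT VIOLATED at state 7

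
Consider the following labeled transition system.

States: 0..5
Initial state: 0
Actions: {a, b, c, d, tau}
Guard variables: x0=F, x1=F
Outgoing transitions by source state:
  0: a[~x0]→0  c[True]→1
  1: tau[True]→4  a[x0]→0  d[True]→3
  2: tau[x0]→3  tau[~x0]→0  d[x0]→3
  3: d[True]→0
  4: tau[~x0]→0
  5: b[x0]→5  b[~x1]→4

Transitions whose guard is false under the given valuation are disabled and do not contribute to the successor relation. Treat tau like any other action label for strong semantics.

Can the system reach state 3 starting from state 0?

After dropping false guards: 8 live edges.
Layer 0: {0}
Layer 1: {1}  cumulative {0,1}
Layer 2: {3,4}  cumulative {0,1,3,4}
R = {0,1,3,4}
trace reaching 3: c·d

Answer: REACHABLE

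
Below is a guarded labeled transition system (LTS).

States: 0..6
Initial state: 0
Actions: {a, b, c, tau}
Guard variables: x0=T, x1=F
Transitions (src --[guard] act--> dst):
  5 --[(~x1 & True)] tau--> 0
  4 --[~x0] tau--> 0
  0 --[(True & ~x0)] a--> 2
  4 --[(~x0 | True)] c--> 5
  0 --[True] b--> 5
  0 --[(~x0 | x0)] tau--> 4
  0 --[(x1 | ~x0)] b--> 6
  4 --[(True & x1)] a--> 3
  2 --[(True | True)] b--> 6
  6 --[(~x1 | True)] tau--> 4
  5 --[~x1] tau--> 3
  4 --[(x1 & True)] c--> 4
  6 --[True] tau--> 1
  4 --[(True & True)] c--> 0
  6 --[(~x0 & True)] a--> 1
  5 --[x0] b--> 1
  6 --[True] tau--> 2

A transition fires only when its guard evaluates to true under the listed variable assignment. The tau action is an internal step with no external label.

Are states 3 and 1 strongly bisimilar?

Answer: BISIMILAR

Trace:
Bisimulation quotient by refinement:
  π0 = {{0,1,2,3,4,5,6}}
  π1 = {{0,5},{1,3},{2},{4},{6}}
  π2 = {{0},{1,3},{2},{4},{5},{6}}
Fixed point at round 3; 6 class(es).
3∈{1,3}, 1∈{1,3}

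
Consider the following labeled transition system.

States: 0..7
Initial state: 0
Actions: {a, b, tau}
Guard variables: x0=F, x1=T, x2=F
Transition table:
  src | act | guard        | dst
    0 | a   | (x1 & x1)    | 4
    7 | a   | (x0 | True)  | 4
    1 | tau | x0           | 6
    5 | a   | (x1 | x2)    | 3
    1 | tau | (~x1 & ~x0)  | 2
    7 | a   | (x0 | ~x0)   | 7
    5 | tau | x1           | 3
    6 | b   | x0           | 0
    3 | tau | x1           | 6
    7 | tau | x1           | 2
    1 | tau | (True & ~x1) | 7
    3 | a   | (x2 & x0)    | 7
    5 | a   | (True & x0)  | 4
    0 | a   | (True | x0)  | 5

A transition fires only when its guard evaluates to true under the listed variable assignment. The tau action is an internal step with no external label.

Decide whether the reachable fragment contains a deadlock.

Answer: DEADLOCK at state 4

Analysis:
Reach set: {0,3,4,5,6}
  0: a→4  a→5  [deg 2]
  3: tau→6  [deg 1]
  4: ∅  [deadlock]
  5: a→3  tau→3  [deg 2]
  6: ∅  [deadlock]
Path to 4: a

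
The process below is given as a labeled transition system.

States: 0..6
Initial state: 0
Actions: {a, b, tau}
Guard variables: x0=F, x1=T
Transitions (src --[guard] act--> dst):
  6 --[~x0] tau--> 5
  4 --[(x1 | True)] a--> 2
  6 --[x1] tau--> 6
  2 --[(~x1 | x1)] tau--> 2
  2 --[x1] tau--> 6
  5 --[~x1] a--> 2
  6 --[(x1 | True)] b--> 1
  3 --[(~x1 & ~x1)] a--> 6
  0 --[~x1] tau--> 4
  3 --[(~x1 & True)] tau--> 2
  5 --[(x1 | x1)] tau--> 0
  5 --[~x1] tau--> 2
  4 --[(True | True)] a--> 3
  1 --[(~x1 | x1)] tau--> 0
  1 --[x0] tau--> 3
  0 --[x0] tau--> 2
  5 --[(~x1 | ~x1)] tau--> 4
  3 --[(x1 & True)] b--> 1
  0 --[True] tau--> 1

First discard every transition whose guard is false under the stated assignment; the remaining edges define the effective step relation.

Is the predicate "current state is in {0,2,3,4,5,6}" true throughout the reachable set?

Inv-set: {0,2,3,4,5,6}
R = {0,1}
  0: ok
  1: VIOLATES
witness against invariant: tau → 1

Answer: INVARIANT VIOLATED at state 1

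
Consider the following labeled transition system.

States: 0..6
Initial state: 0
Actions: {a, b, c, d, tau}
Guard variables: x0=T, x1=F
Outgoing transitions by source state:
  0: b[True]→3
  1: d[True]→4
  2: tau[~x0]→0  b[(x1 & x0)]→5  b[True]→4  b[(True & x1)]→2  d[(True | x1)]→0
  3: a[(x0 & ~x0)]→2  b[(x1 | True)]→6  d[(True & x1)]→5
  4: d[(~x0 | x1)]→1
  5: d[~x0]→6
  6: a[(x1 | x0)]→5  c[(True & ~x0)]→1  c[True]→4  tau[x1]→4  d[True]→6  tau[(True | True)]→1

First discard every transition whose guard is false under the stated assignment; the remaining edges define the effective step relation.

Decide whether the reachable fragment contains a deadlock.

R = {0,1,3,4,5,6}
  0: b→3  [deg 1]
  1: d→4  [deg 1]
  3: b→6  [deg 1]
  4: ∅  [STUCK]
  5: ∅  [STUCK]
  6: a→5  c→4  d→6  tau→1  [deg 4]
witness 4: b·b·c

Answer: DEADLOCK at state 4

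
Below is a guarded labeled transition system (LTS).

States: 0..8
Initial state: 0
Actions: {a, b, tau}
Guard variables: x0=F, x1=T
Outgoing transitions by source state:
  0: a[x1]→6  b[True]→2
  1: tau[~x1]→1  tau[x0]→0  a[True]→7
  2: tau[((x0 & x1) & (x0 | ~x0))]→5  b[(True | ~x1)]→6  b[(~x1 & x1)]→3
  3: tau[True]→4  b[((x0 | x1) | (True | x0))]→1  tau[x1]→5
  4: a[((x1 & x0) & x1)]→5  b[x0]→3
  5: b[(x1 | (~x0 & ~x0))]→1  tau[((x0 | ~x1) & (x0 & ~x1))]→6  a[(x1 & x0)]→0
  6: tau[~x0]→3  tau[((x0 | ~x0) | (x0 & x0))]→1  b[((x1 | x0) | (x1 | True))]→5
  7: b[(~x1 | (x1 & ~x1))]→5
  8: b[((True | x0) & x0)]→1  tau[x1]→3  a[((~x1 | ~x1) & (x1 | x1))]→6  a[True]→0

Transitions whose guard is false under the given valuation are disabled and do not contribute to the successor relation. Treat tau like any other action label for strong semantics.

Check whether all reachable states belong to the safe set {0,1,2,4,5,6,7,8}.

Inv-set: {0,1,2,4,5,6,7,8}
R = {0,1,2,3,4,5,6,7}
  0: ok
  1: ok
  2: ok
  3: VIOLATES
  4: ok
  5: ok
  6: ok
  7: ok
counterexample path to 3: a·tau

Answer: INVARIANT VIOLATED at state 3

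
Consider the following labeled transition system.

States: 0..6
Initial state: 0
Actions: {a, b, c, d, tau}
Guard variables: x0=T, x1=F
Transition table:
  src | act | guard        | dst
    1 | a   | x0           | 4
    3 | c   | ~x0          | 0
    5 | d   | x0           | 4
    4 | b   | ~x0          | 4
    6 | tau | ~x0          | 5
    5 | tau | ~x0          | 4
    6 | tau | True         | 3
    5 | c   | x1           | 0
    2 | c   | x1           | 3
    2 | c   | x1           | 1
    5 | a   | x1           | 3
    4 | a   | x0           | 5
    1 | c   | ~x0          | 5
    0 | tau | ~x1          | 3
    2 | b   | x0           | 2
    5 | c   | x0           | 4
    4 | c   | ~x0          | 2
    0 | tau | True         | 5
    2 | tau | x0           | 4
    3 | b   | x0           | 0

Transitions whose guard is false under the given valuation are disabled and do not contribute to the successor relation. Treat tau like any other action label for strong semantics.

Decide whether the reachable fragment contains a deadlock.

R = {0,3,4,5}
  0: tau→3  tau→5  [2 exit(s)]
  3: b→0  [1 exit(s)]
  4: a→5  [1 exit(s)]
  5: c→4  d→4  [2 exit(s)]

Answer: DEADLOCK-FREE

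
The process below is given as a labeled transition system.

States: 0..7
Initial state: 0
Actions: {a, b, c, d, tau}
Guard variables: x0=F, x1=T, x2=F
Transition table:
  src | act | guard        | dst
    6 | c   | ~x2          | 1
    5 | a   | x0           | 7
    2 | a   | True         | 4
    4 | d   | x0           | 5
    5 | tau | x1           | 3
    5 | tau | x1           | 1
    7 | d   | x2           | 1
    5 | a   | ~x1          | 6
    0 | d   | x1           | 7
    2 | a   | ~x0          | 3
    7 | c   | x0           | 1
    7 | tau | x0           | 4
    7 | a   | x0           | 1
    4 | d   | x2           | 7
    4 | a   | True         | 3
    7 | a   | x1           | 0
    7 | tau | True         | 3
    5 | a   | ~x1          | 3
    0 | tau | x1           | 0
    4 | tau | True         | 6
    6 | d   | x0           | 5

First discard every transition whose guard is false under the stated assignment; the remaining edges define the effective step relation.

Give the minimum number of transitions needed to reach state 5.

Answer: UNREACHABLE

Analysis:
Layered search for 5:
  Layer 0: {0}
  Layer 1: {7}
  Layer 2: {3}
5 never appears.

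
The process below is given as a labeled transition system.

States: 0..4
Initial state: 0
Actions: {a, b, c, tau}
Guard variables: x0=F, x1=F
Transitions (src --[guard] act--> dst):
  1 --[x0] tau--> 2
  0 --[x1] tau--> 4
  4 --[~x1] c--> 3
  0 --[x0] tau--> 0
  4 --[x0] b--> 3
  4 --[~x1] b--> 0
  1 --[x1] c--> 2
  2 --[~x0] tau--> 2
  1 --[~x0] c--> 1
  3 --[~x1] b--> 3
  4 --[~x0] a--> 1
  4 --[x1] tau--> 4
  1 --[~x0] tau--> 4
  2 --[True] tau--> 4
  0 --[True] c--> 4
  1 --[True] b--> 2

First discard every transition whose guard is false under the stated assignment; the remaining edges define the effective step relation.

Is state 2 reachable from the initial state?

Guard filter leaves 10 enabled edge(s).
Layer 0: {0}
Layer 1: {4}  total {0,4}
Layer 2: {1,3}  total {0,1,3,4}
Layer 3: {2}  total {0,1,2,3,4}
Reach set: {0,1,2,3,4}
Path to 2: c·a·b

Answer: REACHABLE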